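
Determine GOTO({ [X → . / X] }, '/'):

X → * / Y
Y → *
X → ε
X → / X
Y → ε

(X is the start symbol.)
{ [X → . * / Y], [X → . / X], [X → .], [X → / . X] }

GOTO(I, '/') = CLOSURE({ [A → αX.β] : [A → α.Xβ] ∈ I, X = '/' })

Items with dot before '/', with the dot advanced:
  [X → . / X] → [X → / . X]
Closure of the advanced items:
  [X → / . X] has the dot before X: add [X → . * / Y], [X → .], [X → . / X]

GOTO = { [X → . * / Y], [X → . / X], [X → .], [X → / . X] }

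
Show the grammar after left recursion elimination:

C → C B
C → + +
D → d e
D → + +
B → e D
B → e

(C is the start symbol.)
C is directly left-recursive. The standard transformation for
  A → A α₁ | ... | A α_m | β₁ | ... | β_n
is
  A  → β₁ A' | ... | β_n A'
  A' → α₁ A' | ... | α_m A' | ε

C → + + becomes C → + + C'
C → C B becomes C' → B C'
Add C' → ε

Productions for other non-terminals are unchanged:
  D → d e
  D → + +
  B → e D
  B → e

Resulting grammar:
C → + + C'
C' → B C'
C' → ε
D → d e
D → + +
B → e D
B → e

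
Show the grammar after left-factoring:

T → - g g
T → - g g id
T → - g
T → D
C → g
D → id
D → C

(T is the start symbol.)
Left-factoring transforms A → αβ₁ | αβ₂ into A → αA' and A' → β₁ | β₂
(α is the longest common prefix among the alternatives). Repeat until
no nonterminal has two alternatives with a common prefix.

Round 1: T has alternatives sharing prefix '- g'. Introduce T': T → - g T'
  Add: T' → g
  Add: T' → g id
  Add: T' → ε

Round 2: T' has alternatives sharing prefix 'g'. Introduce T'': T' → g T''
  Add: T'' → ε
  Add: T'' → id

No remaining common prefixes — done.

Resulting grammar:
T → - g T'
T' → g T''
T'' → ε
T'' → id
T' → ε
T → D
C → g
D → id
D → C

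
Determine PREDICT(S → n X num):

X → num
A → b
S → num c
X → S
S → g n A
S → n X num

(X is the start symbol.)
{ 'n' }

PREDICT(S → n X num) = (FIRST(RHS) \ {ε}) ∪ (FOLLOW(S) if ε ∈ FIRST(RHS), i.e. RHS ⇒* ε)
FIRST(n X num) = { 'n' }
ε ∉ FIRST(n X num), so FOLLOW(S) is not added.
PREDICT(S → n X num) = { 'n' }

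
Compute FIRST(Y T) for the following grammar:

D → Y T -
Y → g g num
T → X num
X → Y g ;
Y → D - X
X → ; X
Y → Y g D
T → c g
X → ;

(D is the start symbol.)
{ 'g' }

FIRST sets of the non-terminals involved (from the grammar, by fixed-point iteration):
  FIRST(Y) = { 'g' }

To compute FIRST(Y T), process the symbols left to right:
Symbol Y is a non-terminal. Add FIRST(Y) \ {ε} = { 'g' }
Y is not nullable (ε ∉ FIRST(Y)), so stop here.
FIRST(Y T) = { 'g' }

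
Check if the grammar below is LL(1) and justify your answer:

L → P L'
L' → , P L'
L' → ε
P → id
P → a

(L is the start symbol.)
Relevant sets:
  FOLLOW(L') = { $ }

For L':
  PREDICT(L' → ',' P L') = { ',' }
  PREDICT(L' → ε) = { $ }
For P:
  PREDICT(P → id) = { 'id' }
  PREDICT(P → a) = { 'a' }
L has a single production, so nothing to check there.

All predict sets are disjoint. The grammar IS LL(1).

Answer: Yes, the grammar is LL(1).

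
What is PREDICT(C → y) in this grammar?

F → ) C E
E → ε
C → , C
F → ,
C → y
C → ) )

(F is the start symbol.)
PREDICT(C → y) = (FIRST(RHS) \ {ε}) ∪ (FOLLOW(C) if ε ∈ FIRST(RHS), i.e. RHS ⇒* ε)
FIRST(y) = { 'y' }
ε ∉ FIRST(y), so FOLLOW(C) is not added.
PREDICT(C → y) = { 'y' }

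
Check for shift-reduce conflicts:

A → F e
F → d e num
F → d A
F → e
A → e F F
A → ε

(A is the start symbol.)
Yes — I0: [A → .] vs [A → . e F F]; I3: [A → .] vs [A → . e F F]; I4: [F → e .] vs [F → . d A]; I9: [F → e .] vs [F → . d A]

Augment with A' → A and build the canonical LR(0) collection (I0 = CLOSURE({[A' → . A]}), then GOTO on every symbol after a dot until no new states appear). It has 12 states:
  I0: { [A → . F e], [A → . e F F], [A → .], [A' → . A], [F → . d A], [F → . d e num], [F → . e] }  — shift, reduce
  I1: { [A' → A .] }  — accept
  I2: { [A → F . e] }  — shift
  I3: { [A → . F e], [A → . e F F], [A → .], [F → . d A], [F → . d e num], [F → . e], [F → d . A], [F → d . e num] }  — shift, reduce
  I4: { [A → e . F F], [F → . d A], [F → . d e num], [F → . e], [F → e .] }  — shift, reduce
  I5: { [A → e F . F], [F → . d A], [F → . d e num], [F → . e] }  — shift
  I6: { [F → e .] }  — reduce
  I7: { [A → e F F .] }  — reduce
  I8: { [F → d A .] }  — reduce
  I9: { [A → e . F F], [F → . d A], [F → . d e num], [F → . e], [F → d e . num], [F → e .] }  — shift, reduce
  I10: { [F → d e num .] }  — reduce
  I11: { [A → F e .] }  — reduce

I0 contains reduce item [A → .] and shift items [A → . e F F], [F → . d A], [F → . d e num], [F → . e] — shift-reduce conflict.
I3 contains reduce item [A → .] and shift items [A → . e F F], [F → . d A], [F → . d e num], [F → d . e num], [F → . e] — shift-reduce conflict.
I4 contains reduce item [F → e .] and shift items [F → . d A], [F → . d e num], [F → . e] — shift-reduce conflict.
I9 contains reduce item [F → e .] and shift items [F → . d A], [F → . d e num], [F → d e . num], [F → . e] — shift-reduce conflict.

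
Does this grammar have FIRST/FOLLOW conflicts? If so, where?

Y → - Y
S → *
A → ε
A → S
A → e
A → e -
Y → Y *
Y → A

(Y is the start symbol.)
Yes. Y → Y '*' with FOLLOW(Y) on { '*' }; A → S with FOLLOW(A) on { '*' }

Nullable non-terminals: A, Y.
FIRST sets used below: FIRST(S) = { '*' }, FIRST(Y) = { '*', '-', 'e', ε }, FIRST(A) = { '*', 'e', ε }

A: nullable alternative(s) A → ε; FOLLOW(A) = { $, '*' }
  A → ε: FIRST \ {ε} = { } — this is the only nullable alternative, skip
  A → S: FIRST \ {ε} = { '*' } — overlaps FOLLOW(A) on { '*' }: CONFLICT
  A → e: FIRST \ {ε} = { 'e' } — disjoint from FOLLOW(A)
  A → e -: FIRST \ {ε} = { 'e' } — disjoint from FOLLOW(A)

Y: nullable alternative(s) Y → A; FOLLOW(Y) = { $, '*' }
  Y → - Y: FIRST \ {ε} = { '-' } — disjoint from FOLLOW(Y)
  Y → Y *: FIRST \ {ε} = { '*', '-', 'e' } — overlaps FOLLOW(Y) on { '*' }: CONFLICT
  Y → A: FIRST \ {ε} = { '*', 'e' } — this is the only nullable alternative, skip

S has no nullable alternative, so no FIRST/FOLLOW check is needed there.

So the grammar has 2 FIRST/FOLLOW conflicts (marked CONFLICT above).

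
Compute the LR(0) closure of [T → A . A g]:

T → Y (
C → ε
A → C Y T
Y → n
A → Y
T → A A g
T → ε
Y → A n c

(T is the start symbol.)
{ [A → . C Y T], [A → . Y], [C → .], [T → A . A g], [Y → . A n c], [Y → . n] }

To compute CLOSURE, for each item [A → α.Bβ] where B is a non-terminal, add [B → .γ] for all productions B → γ; repeat for the newly added items until nothing changes.

Start with: [T → A . A g]
  [T → A . A g] has the dot before A: add [A → . C Y T], [A → . Y]
  [A → . C Y T] has the dot before C: add [C → .]
  [A → . Y] has the dot before Y: add [Y → . n], [Y → . A n c]
No further items can be added.

CLOSURE = { [A → . C Y T], [A → . Y], [C → .], [T → A . A g], [Y → . A n c], [Y → . n] }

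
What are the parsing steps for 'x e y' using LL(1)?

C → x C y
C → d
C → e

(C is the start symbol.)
Stack is shown with the top on the left.

Stack    Input    Action
------------------------
C $      x e y $  output C → x C y
x C y $  x e y $  match 'x'
C y $    e y $    output C → e
e y $    e y $    match 'e'
y $      y $      match 'y'
$        $        accept

The string is accepted.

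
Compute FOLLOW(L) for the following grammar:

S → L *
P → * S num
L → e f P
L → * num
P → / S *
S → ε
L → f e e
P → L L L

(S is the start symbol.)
To compute FOLLOW(L), find every occurrence of L on a right-hand side N → α L β: add FIRST(β) \ {ε}, and if β is empty or nullable also add FOLLOW(N). Iterate to a fixed point.

In S → L *: L is followed by '*', add FIRST('*') \ {ε} = { '*' }
In P → L L L: L is followed by L L, add FIRST(L L) \ {ε} = { '*', 'e', 'f' }
In P → L L L: L is followed by L, add FIRST(L) \ {ε} = { '*', 'e', 'f' }
In P → L L L: L is at the end, add FOLLOW(P)

The FOLLOW sets referred to above (computed the same way, to a fixed point):
  FOLLOW(P) = { '*', 'e', 'f' }

Taking the union: FOLLOW(L) = { '*', 'e', 'f' }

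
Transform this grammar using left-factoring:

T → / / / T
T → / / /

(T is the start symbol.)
Left-factoring transforms A → αβ₁ | αβ₂ into A → αA' and A' → β₁ | β₂
(α is the longest common prefix among the alternatives). Repeat until
no nonterminal has two alternatives with a common prefix.

Round 1: T has alternatives sharing prefix '/ / /'. Introduce T': T → / / / T'
  Add: T' → T
  Add: T' → ε

No remaining common prefixes — done.

Resulting grammar:
T → / / / T'
T' → T
T' → ε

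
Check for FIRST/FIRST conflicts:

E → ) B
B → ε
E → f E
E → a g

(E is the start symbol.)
No FIRST/FIRST conflicts.

A FIRST/FIRST conflict occurs when two productions N → α and N → β for the same non-terminal have FIRST(α) ∩ FIRST(β) ≠ ∅ (with ε ∈ FIRST of a nullable right-hand side, so two nullable alternatives also conflict).

Productions for E:
  E → ) B: FIRST = { ')' }
  E → f E: FIRST = { 'f' }
  E → a g: FIRST = { 'a' }
B has only one production, so no FIRST/FIRST conflict is possible there.

All alternatives of each non-terminal have pairwise disjoint FIRST sets.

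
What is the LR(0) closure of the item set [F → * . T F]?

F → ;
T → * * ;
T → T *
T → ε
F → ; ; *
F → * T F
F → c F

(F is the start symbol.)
{ [F → * . T F], [T → . * * ;], [T → . T *], [T → .] }

To compute CLOSURE, for each item [A → α.Bβ] where B is a non-terminal, add [B → .γ] for all productions B → γ; repeat for the newly added items until nothing changes.

Start with: [F → * . T F]
  [F → * . T F] has the dot before T: add [T → . * * ;], [T → . T *], [T → .]
No further items can be added.

CLOSURE = { [F → * . T F], [T → . * * ;], [T → . T *], [T → .] }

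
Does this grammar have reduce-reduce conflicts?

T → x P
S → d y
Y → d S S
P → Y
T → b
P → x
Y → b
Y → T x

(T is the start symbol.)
Augment with T' → T and build the canonical LR(0) collection (I0 = CLOSURE({[T' → . T]}), then GOTO on every symbol after a dot until no new states appear). It has 15 states:
  I0: { [T → . b], [T → . x P], [T' → . T] }  — shift
  I1: { [T' → T .] }  — accept
  I2: { [T → b .] }  — reduce
  I3: { [P → . Y], [P → . x], [T → . b], [T → . x P], [T → x . P], [Y → . T x], [Y → . b], [Y → . d S S] }  — shift
  I4: { [T → x P .] }  — reduce
  I5: { [Y → T . x] }  — shift
  I6: { [P → Y .] }  — reduce
  I7: { [T → b .], [Y → b .] }  — 2 reduces
  I8: { [S → . d y], [Y → d . S S] }  — shift
  I9: { [P → . Y], [P → . x], [P → x .], [T → . b], [T → . x P], [T → x . P], [Y → . T x], [Y → . b], [Y → . d S S] }  — shift, reduce
  I10: { [S → . d y], [Y → d S . S] }  — shift
  I11: { [S → d . y] }  — shift
  I12: { [S → d y .] }  — reduce
  I13: { [Y → d S S .] }  — reduce
  I14: { [Y → T x .] }  — reduce

I7 contains complete items [T → b .], [Y → b .] — reduce-reduce conflict.

Answer: Yes — I7: [T → b .] vs [Y → b .]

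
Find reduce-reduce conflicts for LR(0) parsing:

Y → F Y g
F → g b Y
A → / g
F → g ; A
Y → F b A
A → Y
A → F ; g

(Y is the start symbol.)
No reduce-reduce conflicts

A reduce-reduce conflict occurs when an LR(0) state has two complete items [A → α .] and [B → β .] — both call for a reduction, and with no lookahead the parser cannot choose between them.

Augment with Y' → Y and build the canonical LR(0) collection (I0 = CLOSURE({[Y' → . Y]}), then GOTO on every symbol after a dot until no new states appear). It has 18 states:
  I0: { [F → . g ; A], [F → . g b Y], [Y → . F Y g], [Y → . F b A], [Y' → . Y] }  — shift
  I1: { [F → . g ; A], [F → . g b Y], [Y → . F Y g], [Y → . F b A], [Y → F . Y g], [Y → F . b A] }  — shift
  I2: { [Y' → Y .] }  — accept
  I3: { [F → g . ; A], [F → g . b Y] }  — shift
  I4: { [A → . / g], [A → . F ; g], [A → . Y], [F → . g ; A], [F → . g b Y], [F → g ; . A], [Y → . F Y g], [Y → . F b A] }  — shift
  I5: { [F → . g ; A], [F → . g b Y], [F → g b . Y], [Y → . F Y g], [Y → . F b A] }  — shift
  I6: { [F → g b Y .] }  — reduce
  I7: { [A → / . g] }  — shift
  I8: { [F → g ; A .] }  — reduce
  I9: { [A → F . ; g], [F → . g ; A], [F → . g b Y], [Y → . F Y g], [Y → . F b A], [Y → F . Y g], [Y → F . b A] }  — shift
  I10: { [A → Y .] }  — reduce
  I11: { [A → F ; . g] }  — shift
  I12: { [Y → F Y . g] }  — shift
  I13: { [A → . / g], [A → . F ; g], [A → . Y], [F → . g ; A], [F → . g b Y], [Y → . F Y g], [Y → . F b A], [Y → F b . A] }  — shift
  I14: { [Y → F b A .] }  — reduce
  I15: { [Y → F Y g .] }  — reduce
  I16: { [A → F ; g .] }  — reduce
  I17: { [A → / g .] }  — reduce

No state contains more than one complete item.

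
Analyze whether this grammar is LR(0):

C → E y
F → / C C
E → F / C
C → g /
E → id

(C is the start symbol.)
Yes, the grammar is LR(0)

A grammar is LR(0) if no state in the canonical LR(0) collection has:
  - both a shift item (dot before a terminal) and a complete item (shift-reduce conflict), or
  - two or more complete items (reduce-reduce conflict; the accept item [C' → C .] counts as a complete item here).

Augment with C' → C and build the canonical LR(0) collection (I0 = CLOSURE({[C' → . C]}), then GOTO on every symbol after a dot until no new states appear). It has 13 states:
  I0: { [C → . E y], [C → . g /], [C' → . C], [E → . F / C], [E → . id], [F → . / C C] }  — shift
  I1: { [C → . E y], [C → . g /], [E → . F / C], [E → . id], [F → . / C C], [F → / . C C] }  — shift
  I2: { [C' → C .] }  — accept
  I3: { [C → E . y] }  — shift
  I4: { [E → F . / C] }  — shift
  I5: { [C → g . /] }  — shift
  I6: { [E → id .] }  — reduce
  I7: { [C → g / .] }  — reduce
  I8: { [C → . E y], [C → . g /], [E → . F / C], [E → . id], [E → F / . C], [F → . / C C] }  — shift
  I9: { [E → F / C .] }  — reduce
  I10: { [C → E y .] }  — reduce
  I11: { [C → . E y], [C → . g /], [E → . F / C], [E → . id], [F → . / C C], [F → / C . C] }  — shift
  I12: { [F → / C C .] }  — reduce

Every state is either a pure shift/goto state or contains exactly one complete item and nothing to shift — no conflicts. The grammar is LR(0).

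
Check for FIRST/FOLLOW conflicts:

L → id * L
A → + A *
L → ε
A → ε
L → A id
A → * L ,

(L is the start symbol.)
Nullable non-terminals: A, L.
FIRST sets used below: FIRST(A) = { '*', '+', ε }

A: nullable alternative(s) A → ε; FOLLOW(A) = { '*', 'id' }
  A → + A *: FIRST \ {ε} = { '+' } — disjoint from FOLLOW(A)
  A → ε: FIRST \ {ε} = { } — this is the only nullable alternative, skip
  A → * L ,: FIRST \ {ε} = { '*' } — overlaps FOLLOW(A) on { '*' }: CONFLICT

L: nullable alternative(s) L → ε; FOLLOW(L) = { $, ',' }
  L → id * L: FIRST \ {ε} = { 'id' } — disjoint from FOLLOW(L)
  L → ε: FIRST \ {ε} = { } — this is the only nullable alternative, skip
  L → A id: FIRST \ {ε} = { '*', '+', 'id' } — disjoint from FOLLOW(L)

So the grammar has 1 FIRST/FOLLOW conflict (marked CONFLICT above).

Answer: Yes. A → '*' L ',' with FOLLOW(A) on { '*' }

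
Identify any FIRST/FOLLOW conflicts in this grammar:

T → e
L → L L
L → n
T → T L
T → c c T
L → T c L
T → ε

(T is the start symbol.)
Yes. T → e with FOLLOW(T) on { 'e' }; T → T L with FOLLOW(T) on { 'c', 'e', 'n' }; T → c c T with FOLLOW(T) on { 'c' }

A FIRST/FOLLOW conflict occurs when a non-terminal N has a nullable alternative N → β (β ⇒* ε) and another alternative N → α with FIRST(α) ∩ FOLLOW(N) ≠ ∅: on such a lookahead the parser cannot decide between expanding α and letting N vanish via β.

Nullable non-terminals: T.
FIRST sets used below: FIRST(T) = { 'c', 'e', 'n', ε }, FIRST(L) = { 'c', 'e', 'n' }

T: nullable alternative(s) T → ε; FOLLOW(T) = { $, 'c', 'e', 'n' }
  T → e: FIRST \ {ε} = { 'e' } — overlaps FOLLOW(T) on { 'e' }: CONFLICT
  T → T L: FIRST \ {ε} = { 'c', 'e', 'n' } — overlaps FOLLOW(T) on { 'c', 'e', 'n' }: CONFLICT
  T → c c T: FIRST \ {ε} = { 'c' } — overlaps FOLLOW(T) on { 'c' }: CONFLICT
  T → ε: FIRST \ {ε} = { } — this is the only nullable alternative, skip

L has no nullable alternative, so no FIRST/FOLLOW check is needed there.

So the grammar has 3 FIRST/FOLLOW conflicts (marked CONFLICT above).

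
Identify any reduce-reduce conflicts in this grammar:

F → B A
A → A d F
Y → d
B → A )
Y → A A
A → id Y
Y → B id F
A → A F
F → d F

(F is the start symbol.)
A reduce-reduce conflict occurs when an LR(0) state has two complete items [A → α .] and [B → β .] — both call for a reduction, and with no lookahead the parser cannot choose between them.

Augment with F' → F and build the canonical LR(0) collection (I0 = CLOSURE({[F' → . F]}), then GOTO on every symbol after a dot until no new states appear). It has 19 states:
  I0: { [A → . A F], [A → . A d F], [A → . id Y], [B → . A )], [F → . B A], [F → . d F], [F' → . F] }  — shift
  I1: { [A → . A F], [A → . A d F], [A → . id Y], [A → A . F], [A → A . d F], [B → . A )], [B → A . )], [F → . B A], [F → . d F] }  — shift
  I2: { [A → . A F], [A → . A d F], [A → . id Y], [F → B . A] }  — shift
  I3: { [F' → F .] }  — accept
  I4: { [A → . A F], [A → . A d F], [A → . id Y], [B → . A )], [F → . B A], [F → . d F], [F → d . F] }  — shift
  I5: { [A → . A F], [A → . A d F], [A → . id Y], [A → id . Y], [B → . A )], [Y → . A A], [Y → . B id F], [Y → . d] }  — shift
  I6: { [A → . A F], [A → . A d F], [A → . id Y], [A → A . F], [A → A . d F], [B → . A )], [B → A . )], [F → . B A], [F → . d F], [Y → A . A] }  — shift
  I7: { [Y → B . id F] }  — shift
  I8: { [A → id Y .] }  — reduce
  I9: { [Y → d .] }  — reduce
  I10: { [A → . A F], [A → . A d F], [A → . id Y], [B → . A )], [F → . B A], [F → . d F], [Y → B id . F] }  — shift
  I11: { [Y → B id F .] }  — reduce
  I12: { [B → A ) .] }  — reduce
  I13: { [A → . A F], [A → . A d F], [A → . id Y], [A → A . F], [A → A . d F], [B → . A )], [B → A . )], [F → . B A], [F → . d F], [Y → A A .] }  — shift, reduce
  I14: { [A → A F .] }  — reduce
  I15: { [A → . A F], [A → . A d F], [A → . id Y], [A → A d . F], [B → . A )], [F → . B A], [F → . d F], [F → d . F] }  — shift
  I16: { [A → A d F .], [F → d F .] }  — 2 reduces
  I17: { [F → d F .] }  — reduce
  I18: { [A → . A F], [A → . A d F], [A → . id Y], [A → A . F], [A → A . d F], [B → . A )], [F → . B A], [F → . d F], [F → B A .] }  — shift, reduce

I16 contains complete items [A → A d F .], [F → d F .] — reduce-reduce conflict.

Answer: Yes — I16: [A → A d F .] vs [F → d F .]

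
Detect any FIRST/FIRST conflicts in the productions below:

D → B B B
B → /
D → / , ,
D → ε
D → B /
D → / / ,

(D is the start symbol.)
Yes. D → B B B / D → '/' ',' ',' on { '/' }; D → B B B / D → B '/' on { '/' }; D → B B B / D → '/' '/' ',' on { '/' }; D → '/' ',' ',' / D → B '/' on { '/' }; D → '/' ',' ',' / D → '/' '/' ',' on { '/' }; D → B '/' / D → '/' '/' ',' on { '/' }

A FIRST/FIRST conflict occurs when two productions N → α and N → β for the same non-terminal have FIRST(α) ∩ FIRST(β) ≠ ∅ (with ε ∈ FIRST of a nullable right-hand side, so two nullable alternatives also conflict).

FIRST sets of the non-terminals at (or reachable through a nullable prefix from) the front of some alternative:
  FIRST(B) = { '/' }

Productions for D:
  D → B B B: FIRST = { '/' }
  D → / , ,: FIRST = { '/' }
  D → ε: FIRST = { ε }
  D → B /: FIRST = { '/' }
  D → / / ,: FIRST = { '/' }
B has only one production, so no FIRST/FIRST conflict is possible there.

Conflict for D: D → B B B and D → / , ,
  Overlap: { '/' }
Conflict for D: D → B B B and D → B /
  Overlap: { '/' }
Conflict for D: D → B B B and D → / / ,
  Overlap: { '/' }
Conflict for D: D → / , , and D → B /
  Overlap: { '/' }
Conflict for D: D → / , , and D → / / ,
  Overlap: { '/' }
Conflict for D: D → B / and D → / / ,
  Overlap: { '/' }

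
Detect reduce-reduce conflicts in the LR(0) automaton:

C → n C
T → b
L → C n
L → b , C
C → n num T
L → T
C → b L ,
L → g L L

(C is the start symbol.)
No reduce-reduce conflicts

Augment with C' → C and build the canonical LR(0) collection (I0 = CLOSURE({[C' → . C]}), then GOTO on every symbol after a dot until no new states appear). It has 19 states:
  I0: { [C → . b L ,], [C → . n C], [C → . n num T], [C' → . C] }  — shift
  I1: { [C' → C .] }  — accept
  I2: { [C → . b L ,], [C → . n C], [C → . n num T], [C → b . L ,], [L → . C n], [L → . T], [L → . b , C], [L → . g L L], [T → . b] }  — shift
  I3: { [C → . b L ,], [C → . n C], [C → . n num T], [C → n . C], [C → n . num T] }  — shift
  I4: { [C → n C .] }  — reduce
  I5: { [C → n num . T], [T → . b] }  — shift
  I6: { [C → n num T .] }  — reduce
  I7: { [T → b .] }  — reduce
  I8: { [L → C . n] }  — shift
  I9: { [C → b L . ,] }  — shift
  I10: { [L → T .] }  — reduce
  I11: { [C → . b L ,], [C → . n C], [C → . n num T], [C → b . L ,], [L → . C n], [L → . T], [L → . b , C], [L → . g L L], [L → b . , C], [T → . b], [T → b .] }  — shift, reduce
  I12: { [C → . b L ,], [C → . n C], [C → . n num T], [L → . C n], [L → . T], [L → . b , C], [L → . g L L], [L → g . L L], [T → . b] }  — shift
  I13: { [C → . b L ,], [C → . n C], [C → . n num T], [L → . C n], [L → . T], [L → . b , C], [L → . g L L], [L → g L . L], [T → . b] }  — shift
  I14: { [L → g L L .] }  — reduce
  I15: { [C → . b L ,], [C → . n C], [C → . n num T], [L → b , . C] }  — shift
  I16: { [L → b , C .] }  — reduce
  I17: { [C → b L , .] }  — reduce
  I18: { [L → C n .] }  — reduce

No state contains more than one complete item.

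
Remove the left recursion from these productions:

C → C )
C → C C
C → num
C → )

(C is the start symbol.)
C is directly left-recursive. The standard transformation for
  A → A α₁ | ... | A α_m | β₁ | ... | β_n
is
  A  → β₁ A' | ... | β_n A'
  A' → α₁ A' | ... | α_m A' | ε

C → num becomes C → num C'
C → ) becomes C → ) C'
C → C ) becomes C' → ) C'
C → C C becomes C' → C C'
Add C' → ε

Resulting grammar:
C → num C'
C → ) C'
C' → ) C'
C' → C C'
C' → ε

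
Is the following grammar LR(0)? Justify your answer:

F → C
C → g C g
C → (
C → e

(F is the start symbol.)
Yes, the grammar is LR(0)

Augment with F' → F and build the canonical LR(0) collection (I0 = CLOSURE({[F' → . F]}), then GOTO on every symbol after a dot until no new states appear). It has 8 states:
  I0: { [C → . (], [C → . e], [C → . g C g], [F → . C], [F' → . F] }  — shift
  I1: { [C → ( .] }  — reduce
  I2: { [F → C .] }  — reduce
  I3: { [F' → F .] }  — accept
  I4: { [C → e .] }  — reduce
  I5: { [C → . (], [C → . e], [C → . g C g], [C → g . C g] }  — shift
  I6: { [C → g C . g] }  — shift
  I7: { [C → g C g .] }  — reduce

Every state is either a pure shift/goto state or contains exactly one complete item and nothing to shift — no conflicts. The grammar is LR(0).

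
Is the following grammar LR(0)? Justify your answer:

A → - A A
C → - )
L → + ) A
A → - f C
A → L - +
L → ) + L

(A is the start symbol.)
Yes, the grammar is LR(0)

A grammar is LR(0) if no state in the canonical LR(0) collection has:
  - both a shift item (dot before a terminal) and a complete item (shift-reduce conflict), or
  - two or more complete items (reduce-reduce conflict; the accept item [A' → A .] counts as a complete item here).

Augment with A' → A and build the canonical LR(0) collection (I0 = CLOSURE({[A' → . A]}), then GOTO on every symbol after a dot until no new states appear). It has 18 states:
  I0: { [A → . - A A], [A → . - f C], [A → . L - +], [A' → . A], [L → . ) + L], [L → . + ) A] }  — shift
  I1: { [L → ) . + L] }  — shift
  I2: { [L → + . ) A] }  — shift
  I3: { [A → - . A A], [A → - . f C], [A → . - A A], [A → . - f C], [A → . L - +], [L → . ) + L], [L → . + ) A] }  — shift
  I4: { [A' → A .] }  — accept
  I5: { [A → L . - +] }  — shift
  I6: { [A → L - . +] }  — shift
  I7: { [A → L - + .] }  — reduce
  I8: { [A → - A . A], [A → . - A A], [A → . - f C], [A → . L - +], [L → . ) + L], [L → . + ) A] }  — shift
  I9: { [A → - f . C], [C → . - )] }  — shift
  I10: { [C → - . )] }  — shift
  I11: { [A → - f C .] }  — reduce
  I12: { [C → - ) .] }  — reduce
  I13: { [A → - A A .] }  — reduce
  I14: { [A → . - A A], [A → . - f C], [A → . L - +], [L → + ) . A], [L → . ) + L], [L → . + ) A] }  — shift
  I15: { [L → + ) A .] }  — reduce
  I16: { [L → ) + . L], [L → . ) + L], [L → . + ) A] }  — shift
  I17: { [L → ) + L .] }  — reduce

Every state is either a pure shift/goto state or contains exactly one complete item and nothing to shift — no conflicts. The grammar is LR(0).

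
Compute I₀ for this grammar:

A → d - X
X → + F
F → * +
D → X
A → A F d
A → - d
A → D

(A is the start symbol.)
{ [A → . - d], [A → . A F d], [A → . D], [A → . d - X], [A' → . A], [D → . X], [X → . + F] }

First, augment the grammar with A' → A
I₀ = CLOSURE({ [A' → . A] }):
  [A' → . A] has the dot before A: add [A → . d - X], [A → . A F d], [A → . - d], [A → . D]
  [A → . D] has the dot before D: add [D → . X]
  [D → . X] has the dot before X: add [X → . + F]
No further items can be added.

I₀ = { [A → . - d], [A → . A F d], [A → . D], [A → . d - X], [A' → . A], [D → . X], [X → . + F] }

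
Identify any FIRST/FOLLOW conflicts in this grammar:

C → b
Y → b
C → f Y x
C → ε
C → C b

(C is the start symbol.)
Yes. C → b with FOLLOW(C) on { 'b' }; C → C b with FOLLOW(C) on { 'b' }

Nullable non-terminals: C.
FIRST sets used below: FIRST(C) = { 'b', 'f', ε }

C: nullable alternative(s) C → ε; FOLLOW(C) = { $, 'b' }
  C → b: FIRST \ {ε} = { 'b' } — overlaps FOLLOW(C) on { 'b' }: CONFLICT
  C → f Y x: FIRST \ {ε} = { 'f' } — disjoint from FOLLOW(C)
  C → ε: FIRST \ {ε} = { } — this is the only nullable alternative, skip
  C → C b: FIRST \ {ε} = { 'b', 'f' } — overlaps FOLLOW(C) on { 'b' }: CONFLICT

Y has no nullable alternative, so no FIRST/FOLLOW check is needed there.

So the grammar has 2 FIRST/FOLLOW conflicts (marked CONFLICT above).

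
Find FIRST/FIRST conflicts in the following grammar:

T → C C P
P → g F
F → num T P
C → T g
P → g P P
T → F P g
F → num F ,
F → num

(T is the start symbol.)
Yes. T → C C P / T → F P g on { 'num' }; P → g F / P → g P P on { 'g' }; F → num T P / F → num F ',' on { 'num' }; F → num T P / F → num on { 'num' }; F → num F ',' / F → num on { 'num' }

A FIRST/FIRST conflict occurs when two productions N → α and N → β for the same non-terminal have FIRST(α) ∩ FIRST(β) ≠ ∅ (with ε ∈ FIRST of a nullable right-hand side, so two nullable alternatives also conflict).

FIRST sets of the non-terminals at (or reachable through a nullable prefix from) the front of some alternative:
  FIRST(C) = { 'num' }
  FIRST(F) = { 'num' }

Productions for T:
  T → C C P: FIRST = { 'num' }
  T → F P g: FIRST = { 'num' }
Productions for P:
  P → g F: FIRST = { 'g' }
  P → g P P: FIRST = { 'g' }
Productions for F:
  F → num T P: FIRST = { 'num' }
  F → num F ,: FIRST = { 'num' }
  F → num: FIRST = { 'num' }
C has only one production, so no FIRST/FIRST conflict is possible there.

Conflict for T: T → C C P and T → F P g
  Overlap: { 'num' }
Conflict for P: P → g F and P → g P P
  Overlap: { 'g' }
Conflict for F: F → num T P and F → num F ,
  Overlap: { 'num' }
Conflict for F: F → num T P and F → num
  Overlap: { 'num' }
Conflict for F: F → num F , and F → num
  Overlap: { 'num' }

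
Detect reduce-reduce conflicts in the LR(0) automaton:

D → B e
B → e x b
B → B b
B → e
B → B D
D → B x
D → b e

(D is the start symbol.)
A reduce-reduce conflict occurs when an LR(0) state has two complete items [A → α .] and [B → β .] — both call for a reduction, and with no lookahead the parser cannot choose between them.

Augment with D' → D and build the canonical LR(0) collection (I0 = CLOSURE({[D' → . D]}), then GOTO on every symbol after a dot until no new states appear). It has 12 states:
  I0: { [B → . B D], [B → . B b], [B → . e x b], [B → . e], [D → . B e], [D → . B x], [D → . b e], [D' → . D] }  — shift
  I1: { [B → . B D], [B → . B b], [B → . e x b], [B → . e], [B → B . D], [B → B . b], [D → . B e], [D → . B x], [D → . b e], [D → B . e], [D → B . x] }  — shift
  I2: { [D' → D .] }  — accept
  I3: { [D → b . e] }  — shift
  I4: { [B → e . x b], [B → e .] }  — shift, reduce
  I5: { [B → e x . b] }  — shift
  I6: { [B → e x b .] }  — reduce
  I7: { [D → b e .] }  — reduce
  I8: { [B → B D .] }  — reduce
  I9: { [B → B b .], [D → b . e] }  — shift, reduce
  I10: { [B → e . x b], [B → e .], [D → B e .] }  — shift, 2 reduces
  I11: { [D → B x .] }  — reduce

I10 contains complete items [B → e .], [D → B e .] — reduce-reduce conflict.

Answer: Yes — I10: [B → e .] vs [D → B e .]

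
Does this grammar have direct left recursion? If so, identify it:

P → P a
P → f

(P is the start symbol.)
Yes, P is left-recursive

P → P a: LEFT RECURSIVE (starts with P)
P → f: starts with f

The grammar has direct left recursion on: P.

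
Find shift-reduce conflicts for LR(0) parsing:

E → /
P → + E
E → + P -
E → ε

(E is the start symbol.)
Augment with E' → E and build the canonical LR(0) collection (I0 = CLOSURE({[E' → . E]}), then GOTO on every symbol after a dot until no new states appear). It has 8 states:
  I0: { [E → . + P -], [E → . /], [E → .], [E' → . E] }  — shift, reduce
  I1: { [E → + . P -], [P → . + E] }  — shift
  I2: { [E → / .] }  — reduce
  I3: { [E' → E .] }  — accept
  I4: { [E → . + P -], [E → . /], [E → .], [P → + . E] }  — shift, reduce
  I5: { [E → + P . -] }  — shift
  I6: { [E → + P - .] }  — reduce
  I7: { [P → + E .] }  — reduce

I0 contains reduce item [E → .] and shift items [E → . + P -], [E → . /] — shift-reduce conflict.
I4 contains reduce item [E → .] and shift items [E → . + P -], [E → . /] — shift-reduce conflict.

Answer: Yes — I0: [E → .] vs [E → . + P -]; I4: [E → .] vs [E → . + P -]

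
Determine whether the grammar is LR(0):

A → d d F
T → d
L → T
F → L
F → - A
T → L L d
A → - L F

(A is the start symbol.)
No. Shift-reduce conflict between [F → L .] and [T → . d]

Augment with A' → A and build the canonical LR(0) collection (I0 = CLOSURE({[A' → . A]}), then GOTO on every symbol after a dot until no new states appear). It has 16 states:
  I0: { [A → . - L F], [A → . d d F], [A' → . A] }  — shift
  I1: { [A → - . L F], [L → . T], [T → . L L d], [T → . d] }  — shift
  I2: { [A' → A .] }  — accept
  I3: { [A → d . d F] }  — shift
  I4: { [A → d d . F], [F → . - A], [F → . L], [L → . T], [T → . L L d], [T → . d] }  — shift
  I5: { [A → . - L F], [A → . d d F], [F → - . A] }  — shift
  I6: { [A → d d F .] }  — reduce
  I7: { [F → L .], [L → . T], [T → . L L d], [T → . d], [T → L . L d] }  — shift, reduce
  I8: { [L → T .] }  — reduce
  I9: { [T → d .] }  — reduce
  I10: { [L → . T], [T → . L L d], [T → . d], [T → L . L d], [T → L L . d] }  — shift
  I11: { [T → L L d .], [T → d .] }  — 2 reduces
  I12: { [F → - A .] }  — reduce
  I13: { [A → - L . F], [F → . - A], [F → . L], [L → . T], [T → . L L d], [T → . d], [T → L . L d] }  — shift
  I14: { [A → - L F .] }  — reduce
  I15: { [F → L .], [L → . T], [T → . L L d], [T → . d], [T → L . L d], [T → L L . d] }  — shift, reduce

Conflict in state I7:
  Shift-reduce conflict between [F → L .] and [T → . d]
So the grammar is NOT LR(0).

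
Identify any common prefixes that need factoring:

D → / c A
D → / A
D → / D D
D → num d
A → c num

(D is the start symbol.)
Yes, D has productions with common prefix '/'

Left-factoring is needed when two productions for the same non-terminal
share a common prefix on the right-hand side.

Productions for D:
  D → / c A
  D → / A
  D → / D D
  D → num d

Found common prefix '/' in productions for D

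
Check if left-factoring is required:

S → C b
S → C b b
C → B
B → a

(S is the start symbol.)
Yes, S has productions with common prefix 'C b'

Left-factoring is needed when two productions for the same non-terminal
share a common prefix on the right-hand side.

Productions for S:
  S → C b
  S → C b b

Found common prefix 'C b' in productions for S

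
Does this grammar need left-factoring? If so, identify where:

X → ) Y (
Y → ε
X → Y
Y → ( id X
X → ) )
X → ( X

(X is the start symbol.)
Left-factoring is needed when two productions for the same non-terminal
share a common prefix on the right-hand side.

Productions for X:
  X → ) Y (
  X → Y
  X → ) )
  X → ( X
Productions for Y:
  Y → ε
  Y → ( id X

Found common prefix ')' in productions for X

Answer: Yes, X has productions with common prefix ')'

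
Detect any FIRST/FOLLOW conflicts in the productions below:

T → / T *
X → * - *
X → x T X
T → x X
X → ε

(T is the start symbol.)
A FIRST/FOLLOW conflict occurs when a non-terminal N has a nullable alternative N → β (β ⇒* ε) and another alternative N → α with FIRST(α) ∩ FOLLOW(N) ≠ ∅: on such a lookahead the parser cannot decide between expanding α and letting N vanish via β.

Nullable non-terminals: X.

X: nullable alternative(s) X → ε; FOLLOW(X) = { $, '*', 'x' }
  X → * - *: FIRST \ {ε} = { '*' } — overlaps FOLLOW(X) on { '*' }: CONFLICT
  X → x T X: FIRST \ {ε} = { 'x' } — overlaps FOLLOW(X) on { 'x' }: CONFLICT
  X → ε: FIRST \ {ε} = { } — this is the only nullable alternative, skip

T has no nullable alternative, so no FIRST/FOLLOW check is needed there.

So the grammar has 2 FIRST/FOLLOW conflicts (marked CONFLICT above).

Answer: Yes. X → '*' '-' '*' with FOLLOW(X) on { '*' }; X → x T X with FOLLOW(X) on { 'x' }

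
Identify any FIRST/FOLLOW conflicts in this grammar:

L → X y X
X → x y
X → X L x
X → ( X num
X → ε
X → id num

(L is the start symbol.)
Nullable non-terminals: X.
FIRST sets used below: FIRST(X) = { '(', 'id', 'x', 'y', ε }, FIRST(L) = { '(', 'id', 'x', 'y' }

X: nullable alternative(s) X → ε; FOLLOW(X) = { $, '(', 'id', 'num', 'x', 'y' }
  X → x y: FIRST \ {ε} = { 'x' } — overlaps FOLLOW(X) on { 'x' }: CONFLICT
  X → X L x: FIRST \ {ε} = { '(', 'id', 'x', 'y' } — overlaps FOLLOW(X) on { '(', 'id', 'x', 'y' }: CONFLICT
  X → ( X num: FIRST \ {ε} = { '(' } — overlaps FOLLOW(X) on { '(' }: CONFLICT
  X → ε: FIRST \ {ε} = { } — this is the only nullable alternative, skip
  X → id num: FIRST \ {ε} = { 'id' } — overlaps FOLLOW(X) on { 'id' }: CONFLICT

L has no nullable alternative, so no FIRST/FOLLOW check is needed there.

So the grammar has 4 FIRST/FOLLOW conflicts (marked CONFLICT above).

Answer: Yes. X → x y with FOLLOW(X) on { 'x' }; X → X L x with FOLLOW(X) on { '(', 'id', 'x', 'y' }; X → '(' X num with FOLLOW(X) on { '(' }; X → id num with FOLLOW(X) on { 'id' }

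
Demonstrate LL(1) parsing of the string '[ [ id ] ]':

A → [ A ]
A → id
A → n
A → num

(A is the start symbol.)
Stack is shown with the top on the left.

Stack      Input         Action
-------------------------------
A $        [ [ id ] ] $  output A → [ A ]
[ A ] $    [ [ id ] ] $  match '['
A ] $      [ id ] ] $    output A → [ A ]
[ A ] ] $  [ id ] ] $    match '['
A ] ] $    id ] ] $      output A → id
id ] ] $   id ] ] $      match 'id'
] ] $      ] ] $         match ']'
] $        ] $           match ']'
$          $             accept

The string is accepted.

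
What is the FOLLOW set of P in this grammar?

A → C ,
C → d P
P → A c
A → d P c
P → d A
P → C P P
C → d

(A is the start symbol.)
To compute FOLLOW(P), find every occurrence of P on a right-hand side N → α P β: add FIRST(β) \ {ε}, and if β is empty or nullable also add FOLLOW(N). Iterate to a fixed point.

In C → d P: P is at the end, add FOLLOW(C)
In A → d P c: P is followed by c, add FIRST(c) \ {ε} = { 'c' }
In P → C P P: P is followed by P, add FIRST(P) \ {ε} = { 'd' }
In P → C P P: P is at the end; this adds FOLLOW(P) to itself — nothing new

The FOLLOW sets referred to above (computed the same way, to a fixed point):
  FOLLOW(C) = { ',', 'd' }

Taking the union: FOLLOW(P) = { ',', 'c', 'd' }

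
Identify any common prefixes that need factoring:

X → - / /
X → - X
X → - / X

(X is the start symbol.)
Left-factoring is needed when two productions for the same non-terminal
share a common prefix on the right-hand side.

Productions for X:
  X → - / /
  X → - X
  X → - / X

Found common prefix '-' in productions for X

Answer: Yes, X has productions with common prefix '-'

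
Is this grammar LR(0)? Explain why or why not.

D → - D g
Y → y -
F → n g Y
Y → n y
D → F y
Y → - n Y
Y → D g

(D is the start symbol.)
Yes, the grammar is LR(0)

Augment with D' → D and build the canonical LR(0) collection (I0 = CLOSURE({[D' → . D]}), then GOTO on every symbol after a dot until no new states appear). It has 19 states:
  I0: { [D → . - D g], [D → . F y], [D' → . D], [F → . n g Y] }  — shift
  I1: { [D → - . D g], [D → . - D g], [D → . F y], [F → . n g Y] }  — shift
  I2: { [D' → D .] }  — accept
  I3: { [D → F . y] }  — shift
  I4: { [F → n . g Y] }  — shift
  I5: { [D → . - D g], [D → . F y], [F → . n g Y], [F → n g . Y], [Y → . - n Y], [Y → . D g], [Y → . n y], [Y → . y -] }  — shift
  I6: { [D → - . D g], [D → . - D g], [D → . F y], [F → . n g Y], [Y → - . n Y] }  — shift
  I7: { [Y → D . g] }  — shift
  I8: { [F → n g Y .] }  — reduce
  I9: { [F → n . g Y], [Y → n . y] }  — shift
  I10: { [Y → y . -] }  — shift
  I11: { [Y → y - .] }  — reduce
  I12: { [Y → n y .] }  — reduce
  I13: { [Y → D g .] }  — reduce
  I14: { [D → - D . g] }  — shift
  I15: { [D → . - D g], [D → . F y], [F → . n g Y], [F → n . g Y], [Y → - n . Y], [Y → . - n Y], [Y → . D g], [Y → . n y], [Y → . y -] }  — shift
  I16: { [Y → - n Y .] }  — reduce
  I17: { [D → - D g .] }  — reduce
  I18: { [D → F y .] }  — reduce

Every state is either a pure shift/goto state or contains exactly one complete item and nothing to shift — no conflicts. The grammar is LR(0).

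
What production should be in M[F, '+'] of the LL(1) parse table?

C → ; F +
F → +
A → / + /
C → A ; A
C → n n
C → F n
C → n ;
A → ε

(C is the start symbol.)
To find M[F, '+'], we find productions for F where '+' is in the predict set (PREDICT(N → α) = (FIRST(α) \ {ε}) ∪ (FOLLOW(N) if α ⇒* ε)).

F → +: PREDICT = { '+' }
  '+' is in predict set, so this production goes in M[F, '+']

M[F, '+'] = F → +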